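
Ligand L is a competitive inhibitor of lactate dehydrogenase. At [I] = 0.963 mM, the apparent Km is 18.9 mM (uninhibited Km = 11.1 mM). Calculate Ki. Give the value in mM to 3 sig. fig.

Competitive: Km,app = α·Km with α = 1 + [I]/Ki.
α = Km,app/Km = 18.9/11.1 = 1.703.
Ki = [I]/(α − 1) = 0.963/0.7027 = 1.37 mM.

1.37 mM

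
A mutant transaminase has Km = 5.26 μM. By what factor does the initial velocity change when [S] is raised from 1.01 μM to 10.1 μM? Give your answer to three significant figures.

Since Vmax cancels, v₂/v₁ = [S]₂(Km+[S]₁) / [S]₁(Km+[S]₂).
= 10.1×(5.26+1.01) / (1.01×(5.26+10.1)) = 63.33/15.51 = 4.08.

4.08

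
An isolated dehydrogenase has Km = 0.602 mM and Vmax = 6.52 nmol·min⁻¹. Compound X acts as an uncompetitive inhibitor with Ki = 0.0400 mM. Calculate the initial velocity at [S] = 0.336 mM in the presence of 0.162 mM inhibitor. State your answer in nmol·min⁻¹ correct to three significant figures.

0.953 nmol·min⁻¹

α = 1 + [I]/Ki = 1 + 0.162/0.0400 = 5.050.
For an uncompetitive inhibitor, both parameters are divided by α, giving Vmax/α and Km/α: Km,app = 0.119 mM, Vmax,app = 1.29 nmol·min⁻¹.
v = Vmax,app·[S]/(Km,app + [S]) = 1.29 × 0.336/(0.119 + 0.336) = 0.953 nmol·min⁻¹.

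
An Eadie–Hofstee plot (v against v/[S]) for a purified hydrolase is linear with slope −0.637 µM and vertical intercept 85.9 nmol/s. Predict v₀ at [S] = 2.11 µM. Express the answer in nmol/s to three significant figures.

66.0 nmol/s

In the Eadie–Hofstee form v = Vmax − Km·(v/[S]), the slope is −Km and the intercept is Vmax, so Km = 0.637 µM and Vmax = 85.9 nmol/s.
v = 85.9 × 2.11/(0.637 + 2.11) = 66.0 nmol/s.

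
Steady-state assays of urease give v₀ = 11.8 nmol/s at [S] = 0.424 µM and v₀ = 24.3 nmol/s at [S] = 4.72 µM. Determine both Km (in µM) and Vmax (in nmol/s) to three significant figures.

In reciprocal form, 1/v = (Km/Vmax)·(1/[S]) + 1/Vmax. The two points give (1/[S], 1/v) = (2.358, 0.08475) and (0.2119, 0.04115).
Slope = (0.08475 − 0.04115)/(2.358 − 0.2119) = 0.02031; intercept = 0.08475 − 0.02031×2.358 = 0.03685.
Vmax = 1/intercept = 27.1 nmol/s; Km = slope × Vmax = 0.02031 × 27.1 = 0.551 µM.

Km = 0.551 µM; Vmax = 27.1 nmol/s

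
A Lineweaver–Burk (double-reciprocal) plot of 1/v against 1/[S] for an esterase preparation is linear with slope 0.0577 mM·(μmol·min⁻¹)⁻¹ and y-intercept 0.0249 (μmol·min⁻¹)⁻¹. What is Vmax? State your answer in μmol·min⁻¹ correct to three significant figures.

The y-intercept of a Lineweaver–Burk plot equals 1/Vmax, so Vmax = 1/0.0249 = 40.2 μmol·min⁻¹.

40.2 μmol·min⁻¹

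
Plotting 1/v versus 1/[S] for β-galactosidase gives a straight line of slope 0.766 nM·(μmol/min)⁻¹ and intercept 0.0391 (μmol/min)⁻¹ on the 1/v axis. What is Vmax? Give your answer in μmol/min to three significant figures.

25.6 μmol/min

The y-intercept of a Lineweaver–Burk plot equals 1/Vmax, so Vmax = 1/0.0391 = 25.6 μmol/min.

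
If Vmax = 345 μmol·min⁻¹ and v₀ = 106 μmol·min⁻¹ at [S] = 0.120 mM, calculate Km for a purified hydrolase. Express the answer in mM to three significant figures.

0.271 mM

From v = Vmax[S]/(Km+[S]), Km = [S](Vmax − v)/v.
Km = 0.120 × (345 − 106) / 106 = 28.68/106 = 0.271 mM.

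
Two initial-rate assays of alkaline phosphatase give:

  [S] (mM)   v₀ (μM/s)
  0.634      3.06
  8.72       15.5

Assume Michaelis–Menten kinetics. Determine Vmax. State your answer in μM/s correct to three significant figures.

In reciprocal form, 1/v = (Km/Vmax)·(1/[S]) + 1/Vmax. The two points give (1/[S], 1/v) = (1.577, 0.3268) and (0.1147, 0.06452).
Slope = (0.3268 − 0.06452)/(1.577 − 0.1147) = 0.1793; intercept = 0.3268 − 0.1793×1.577 = 0.04395.
Vmax = 1/intercept = 22.8 μM/s; Km = slope × Vmax = 0.1793 × 22.8 = 4.08 mM.

22.8 μM/s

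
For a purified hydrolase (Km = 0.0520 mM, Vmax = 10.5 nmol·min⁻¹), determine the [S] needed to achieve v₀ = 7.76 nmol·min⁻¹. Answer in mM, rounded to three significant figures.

The required fractional saturation is v/Vmax = 7.76/10.5 = 0.7390.
Then [S]/(Km+[S]) = 0.7390 ⇒ [S] = 0.0520 × 0.7390/(1 − 0.7390) = 0.147 mM.

0.147 mM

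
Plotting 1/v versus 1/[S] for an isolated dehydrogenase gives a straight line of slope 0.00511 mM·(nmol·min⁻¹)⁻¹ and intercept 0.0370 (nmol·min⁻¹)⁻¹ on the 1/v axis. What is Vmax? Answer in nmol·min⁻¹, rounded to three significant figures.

The y-intercept of a Lineweaver–Burk plot equals 1/Vmax, so Vmax = 1/0.0370 = 27.0 nmol·min⁻¹.

27.0 nmol·min⁻¹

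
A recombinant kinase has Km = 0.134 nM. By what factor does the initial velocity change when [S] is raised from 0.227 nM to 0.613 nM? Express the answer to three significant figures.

1.31

The fractional saturations are [S]/(Km+[S]) = 0.227/0.3610 = 0.6288 and 0.613/0.7470 = 0.8206.
v₂/v₁ is just their ratio: 0.8206/0.6288 = 1.31.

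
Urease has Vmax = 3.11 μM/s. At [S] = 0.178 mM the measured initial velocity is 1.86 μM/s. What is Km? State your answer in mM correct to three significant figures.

0.120 mM

v/Vmax = 1.86/3.11 = 0.5981 = [S]/(Km+[S]).
So Km + [S] = [S]/0.5981 = 0.2976 mM, giving Km = 0.2976 − 0.178 = 0.120 mM.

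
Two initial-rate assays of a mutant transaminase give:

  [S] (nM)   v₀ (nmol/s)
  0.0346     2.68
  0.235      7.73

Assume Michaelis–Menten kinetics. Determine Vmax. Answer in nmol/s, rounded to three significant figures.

In reciprocal form, 1/v = (Km/Vmax)·(1/[S]) + 1/Vmax. The two points give (1/[S], 1/v) = (28.90, 0.3731) and (4.255, 0.1294).
Slope = (0.3731 − 0.1294)/(28.90 − 4.255) = 0.009891; intercept = 0.3731 − 0.009891×28.90 = 0.08728.
Vmax = 1/intercept = 11.5 nmol/s; Km = slope × Vmax = 0.009891 × 11.5 = 0.113 nM.

11.5 nmol/s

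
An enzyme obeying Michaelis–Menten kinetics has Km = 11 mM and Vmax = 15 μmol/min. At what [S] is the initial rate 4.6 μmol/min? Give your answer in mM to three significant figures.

4.87 mM

The required fractional saturation is v/Vmax = 4.6/15 = 0.3067.
Then [S]/(Km+[S]) = 0.3067 ⇒ [S] = 11 × 0.3067/(1 − 0.3067) = 4.87 mM.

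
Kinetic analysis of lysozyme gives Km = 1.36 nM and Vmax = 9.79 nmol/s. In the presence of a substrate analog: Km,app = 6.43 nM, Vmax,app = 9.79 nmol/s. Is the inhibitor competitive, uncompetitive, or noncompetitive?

Km increases (1.36 → 6.43 nM) while Vmax is unchanged — the hallmark of competitive inhibition.

competitive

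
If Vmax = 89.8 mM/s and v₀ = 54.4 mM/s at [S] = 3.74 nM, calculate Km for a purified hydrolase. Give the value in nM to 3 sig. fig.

v/Vmax = 54.4/89.8 = 0.6058 = [S]/(Km+[S]).
So Km + [S] = [S]/0.6058 = 6.174 nM, giving Km = 6.174 − 3.74 = 2.43 nM.

2.43 nM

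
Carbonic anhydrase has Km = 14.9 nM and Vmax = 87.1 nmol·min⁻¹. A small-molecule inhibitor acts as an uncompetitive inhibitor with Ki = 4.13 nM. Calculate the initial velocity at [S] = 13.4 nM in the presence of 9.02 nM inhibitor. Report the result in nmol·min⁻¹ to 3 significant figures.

With α = 1 + [I]/Ki = 1 + 9.02/4.13 = 3.184, the uncompetitive rate law is v = (Vmax/α)·[S] / (Km/α + [S]).
v = (87.1/3.184)×13.4 / (14.9/3.184 + 13.4) = 366.6/18.08 = 20.3 nmol·min⁻¹.

20.3 nmol·min⁻¹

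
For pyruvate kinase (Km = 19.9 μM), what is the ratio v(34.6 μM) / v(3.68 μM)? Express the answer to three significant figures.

4.07

Since Vmax cancels, v₂/v₁ = [S]₂(Km+[S]₁) / [S]₁(Km+[S]₂).
= 34.6×(19.9+3.68) / (3.68×(19.9+34.6)) = 815.9/200.6 = 4.07.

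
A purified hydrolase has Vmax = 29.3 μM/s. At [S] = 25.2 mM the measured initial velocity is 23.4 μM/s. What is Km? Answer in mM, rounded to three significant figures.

6.35 mM

v/Vmax = 23.4/29.3 = 0.7986 = [S]/(Km+[S]).
So Km + [S] = [S]/0.7986 = 31.55 mM, giving Km = 31.55 − 25.2 = 6.35 mM.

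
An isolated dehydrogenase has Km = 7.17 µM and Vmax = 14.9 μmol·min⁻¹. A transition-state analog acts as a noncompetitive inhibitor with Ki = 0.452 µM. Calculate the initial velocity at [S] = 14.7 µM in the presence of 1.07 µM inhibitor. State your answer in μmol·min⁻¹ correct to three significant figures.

With α = 1 + [I]/Ki = 1 + 1.07/0.452 = 3.367, the noncompetitive rate law is v = (Vmax/α)·[S] / (Km + [S]).
v = (14.9/3.367)×14.7 / (7.17 + 14.7) = 65.05/21.87 = 2.97 μmol·min⁻¹.

2.97 μmol·min⁻¹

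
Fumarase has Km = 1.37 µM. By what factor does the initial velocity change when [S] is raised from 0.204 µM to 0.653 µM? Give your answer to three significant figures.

2.49

Since Vmax cancels, v₂/v₁ = [S]₂(Km+[S]₁) / [S]₁(Km+[S]₂).
= 0.653×(1.37+0.204) / (0.204×(1.37+0.653)) = 1.028/0.4127 = 2.49.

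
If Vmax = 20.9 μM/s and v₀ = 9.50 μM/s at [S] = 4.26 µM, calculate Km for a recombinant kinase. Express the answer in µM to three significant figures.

5.11 µM

From v = Vmax[S]/(Km+[S]), Km = [S](Vmax − v)/v.
Km = 4.26 × (20.9 − 9.50) / 9.50 = 48.56/9.50 = 5.11 µM.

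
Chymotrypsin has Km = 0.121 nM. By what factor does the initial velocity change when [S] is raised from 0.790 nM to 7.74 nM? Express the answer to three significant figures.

The fractional saturations are [S]/(Km+[S]) = 0.790/0.9110 = 0.8672 and 7.74/7.861 = 0.9846.
v₂/v₁ is just their ratio: 0.9846/0.8672 = 1.14.

1.14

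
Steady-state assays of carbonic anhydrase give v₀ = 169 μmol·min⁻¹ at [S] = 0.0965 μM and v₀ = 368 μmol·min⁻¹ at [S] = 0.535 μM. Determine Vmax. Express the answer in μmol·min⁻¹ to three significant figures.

In reciprocal form, 1/v = (Km/Vmax)·(1/[S]) + 1/Vmax. The two points give (1/[S], 1/v) = (10.36, 0.005917) and (1.869, 0.002717).
Slope = (0.005917 − 0.002717)/(10.36 − 1.869) = 0.0003767; intercept = 0.005917 − 0.0003767×10.36 = 0.002013.
Vmax = 1/intercept = 497 μmol·min⁻¹; Km = slope × Vmax = 0.0003767 × 497 = 0.187 μM.

497 μmol·min⁻¹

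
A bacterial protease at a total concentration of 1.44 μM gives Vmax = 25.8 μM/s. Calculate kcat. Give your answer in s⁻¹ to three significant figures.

kcat = Vmax/[E]total = 25.8 μM/s / 1.44 μM = 17.9 s⁻¹.

17.9 s⁻¹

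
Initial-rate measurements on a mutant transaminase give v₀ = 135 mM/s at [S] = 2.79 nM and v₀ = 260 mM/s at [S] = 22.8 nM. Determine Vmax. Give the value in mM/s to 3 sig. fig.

In reciprocal form, 1/v = (Km/Vmax)·(1/[S]) + 1/Vmax. The two points give (1/[S], 1/v) = (0.3584, 0.007407) and (0.04386, 0.003846).
Slope = (0.007407 − 0.003846)/(0.3584 − 0.04386) = 0.01132; intercept = 0.007407 − 0.01132×0.3584 = 0.003350.
Vmax = 1/intercept = 299 mM/s; Km = slope × Vmax = 0.01132 × 299 = 3.38 nM.

299 mM/s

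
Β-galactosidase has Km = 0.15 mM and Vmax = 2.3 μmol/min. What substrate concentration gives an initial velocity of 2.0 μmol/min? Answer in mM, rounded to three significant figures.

1.00 mM

The required fractional saturation is v/Vmax = 2.0/2.3 = 0.8696.
Then [S]/(Km+[S]) = 0.8696 ⇒ [S] = 0.15 × 0.8696/(1 − 0.8696) = 1.00 mM.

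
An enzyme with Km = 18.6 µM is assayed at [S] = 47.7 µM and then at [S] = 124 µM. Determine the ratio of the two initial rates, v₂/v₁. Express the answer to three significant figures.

1.21

Since Vmax cancels, v₂/v₁ = [S]₂(Km+[S]₁) / [S]₁(Km+[S]₂).
= 124×(18.6+47.7) / (47.7×(18.6+124)) = 8221/6802 = 1.21.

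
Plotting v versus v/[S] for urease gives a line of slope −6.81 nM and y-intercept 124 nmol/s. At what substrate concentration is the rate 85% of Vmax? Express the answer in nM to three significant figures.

The Eadie–Hofstee slope gives Km = 6.81 nM (slope = −Km).
v/Vmax = [S]/(Km+[S]) = 0.85 ⇒ [S] = Km·0.85/(1−0.85) = 6.81 × 5.667 = 38.6 nM.

38.6 nM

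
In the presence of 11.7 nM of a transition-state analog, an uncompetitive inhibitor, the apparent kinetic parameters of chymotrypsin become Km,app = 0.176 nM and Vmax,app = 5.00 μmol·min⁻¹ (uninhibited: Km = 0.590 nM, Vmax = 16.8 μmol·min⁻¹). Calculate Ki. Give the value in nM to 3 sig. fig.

4.96 nM

Uncompetitive: Vmax,app = Vmax/α (and Km,app = Km/α) with α = 1 + [I]/Ki.
α = Vmax/Vmax,app = 16.8/5.00 = 3.360.
Since α = 1 + [I]/Ki, [I]/Ki = 3.360 − 1 = 2.360 and Ki = 11.7/2.360 = 4.96 nM.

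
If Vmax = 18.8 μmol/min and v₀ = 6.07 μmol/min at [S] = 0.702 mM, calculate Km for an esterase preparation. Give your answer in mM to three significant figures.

1.47 mM

v/Vmax = 6.07/18.8 = 0.3229 = [S]/(Km+[S]).
So Km + [S] = [S]/0.3229 = 2.174 mM, giving Km = 2.174 − 0.702 = 1.47 mM.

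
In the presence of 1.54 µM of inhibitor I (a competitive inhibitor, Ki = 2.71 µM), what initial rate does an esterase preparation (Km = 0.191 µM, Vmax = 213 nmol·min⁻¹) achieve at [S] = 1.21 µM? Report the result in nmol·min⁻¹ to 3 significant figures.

171 nmol·min⁻¹

With α = 1 + [I]/Ki = 1 + 1.54/2.71 = 1.568, the competitive rate law is v = Vmax[S] / (αKm + [S]).
v = 213×1.21 / (1.568×0.191 + 1.21) = 257.7/1.510 = 171 nmol·min⁻¹.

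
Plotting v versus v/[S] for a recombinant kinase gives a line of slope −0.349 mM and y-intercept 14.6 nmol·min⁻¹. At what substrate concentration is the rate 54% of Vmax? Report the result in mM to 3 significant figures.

The Eadie–Hofstee slope gives Km = 0.349 mM (slope = −Km).
v/Vmax = [S]/(Km+[S]) = 0.54 ⇒ [S] = Km·0.54/(1−0.54) = 0.349 × 1.174 = 0.410 mM.

0.410 mM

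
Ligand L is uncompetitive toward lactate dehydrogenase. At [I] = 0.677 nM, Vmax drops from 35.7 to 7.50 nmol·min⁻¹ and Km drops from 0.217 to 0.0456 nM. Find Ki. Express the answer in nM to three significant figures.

0.180 nM

Uncompetitive: Vmax,app = Vmax/α (and Km,app = Km/α) with α = 1 + [I]/Ki.
α = Vmax/Vmax,app = 35.7/7.50 = 4.760.
Since α = 1 + [I]/Ki, [I]/Ki = 4.760 − 1 = 3.760 and Ki = 0.677/3.760 = 0.180 nM.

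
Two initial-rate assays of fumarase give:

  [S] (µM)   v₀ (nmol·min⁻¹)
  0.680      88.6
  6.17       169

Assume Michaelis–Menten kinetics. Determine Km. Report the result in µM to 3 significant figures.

0.781 µM

From v = Vmax[S]/(Km+[S]), each point gives Vmax = v(Km+[S])/[S].
Equating: 88.6(Km+0.680)/0.680 = 169(Km+6.17)/6.17.
130.3·Km + 88.6 = 27.39·Km + 169, so (130.3 − 27.39)·Km = 169 − 88.6.
Km = 80.40/102.9 = 0.781 µM; then Vmax = 88.6(0.781+0.680)/0.680 = 190 nmol·min⁻¹.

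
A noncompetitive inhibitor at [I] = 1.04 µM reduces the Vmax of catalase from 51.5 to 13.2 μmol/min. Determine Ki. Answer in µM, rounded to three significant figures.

Noncompetitive: Vmax,app = Vmax/α with α = 1 + [I]/Ki.
α = Vmax/Vmax,app = 51.5/13.2 = 3.902.
Since α = 1 + [I]/Ki, [I]/Ki = 3.902 − 1 = 2.902 and Ki = 1.04/2.902 = 0.358 µM.

0.358 µM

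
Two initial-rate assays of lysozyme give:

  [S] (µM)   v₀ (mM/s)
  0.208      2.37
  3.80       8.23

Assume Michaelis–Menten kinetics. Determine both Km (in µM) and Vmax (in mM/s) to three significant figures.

Km = 0.635 µM; Vmax = 9.61 mM/s

From v = Vmax[S]/(Km+[S]), each point gives Vmax = v(Km+[S])/[S].
Equating: 2.37(Km+0.208)/0.208 = 8.23(Km+3.80)/3.80.
11.39·Km + 2.37 = 2.166·Km + 8.23, so (11.39 − 2.166)·Km = 8.23 − 2.37.
Km = 5.860/9.228 = 0.635 µM; then Vmax = 2.37(0.635+0.208)/0.208 = 9.61 mM/s.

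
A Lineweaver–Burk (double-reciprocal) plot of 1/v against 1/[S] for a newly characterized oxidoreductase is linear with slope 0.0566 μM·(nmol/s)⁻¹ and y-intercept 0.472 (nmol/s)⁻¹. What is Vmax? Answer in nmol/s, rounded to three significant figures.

2.12 nmol/s

The y-intercept of a Lineweaver–Burk plot equals 1/Vmax, so Vmax = 1/0.472 = 2.12 nmol/s.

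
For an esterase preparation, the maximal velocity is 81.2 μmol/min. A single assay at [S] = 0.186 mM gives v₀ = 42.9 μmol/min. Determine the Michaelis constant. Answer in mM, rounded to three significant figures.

From v = Vmax[S]/(Km+[S]), Km = [S](Vmax − v)/v.
Km = 0.186 × (81.2 − 42.9) / 42.9 = 7.124/42.9 = 0.166 mM.

0.166 mM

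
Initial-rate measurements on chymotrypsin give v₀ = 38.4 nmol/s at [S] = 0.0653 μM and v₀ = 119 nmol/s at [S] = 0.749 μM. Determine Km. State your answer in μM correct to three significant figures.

In reciprocal form, 1/v = (Km/Vmax)·(1/[S]) + 1/Vmax. The two points give (1/[S], 1/v) = (15.31, 0.02604) and (1.335, 0.008403).
Slope = (0.02604 − 0.008403)/(15.31 − 1.335) = 0.001262; intercept = 0.02604 − 0.001262×15.31 = 0.006719.
Vmax = 1/intercept = 149 nmol/s; Km = slope × Vmax = 0.001262 × 149 = 0.188 μM.

0.188 μM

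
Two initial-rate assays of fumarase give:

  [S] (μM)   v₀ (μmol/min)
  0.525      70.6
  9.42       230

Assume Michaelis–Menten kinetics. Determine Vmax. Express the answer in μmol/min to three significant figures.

In reciprocal form, 1/v = (Km/Vmax)·(1/[S]) + 1/Vmax. The two points give (1/[S], 1/v) = (1.905, 0.01416) and (0.1062, 0.004348).
Slope = (0.01416 − 0.004348)/(1.905 − 0.1062) = 0.005458; intercept = 0.01416 − 0.005458×1.905 = 0.003768.
Vmax = 1/intercept = 265 μmol/min; Km = slope × Vmax = 0.005458 × 265 = 1.45 μM.

265 μmol/min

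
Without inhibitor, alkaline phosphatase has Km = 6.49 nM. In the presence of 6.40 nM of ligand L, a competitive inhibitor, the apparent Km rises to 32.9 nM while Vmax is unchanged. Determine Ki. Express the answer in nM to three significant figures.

1.57 nM

Competitive: Km,app = α·Km with α = 1 + [I]/Ki.
α = Km,app/Km = 32.9/6.49 = 5.069.
Ki = [I]/(α − 1) = 6.40/4.069 = 1.57 nM.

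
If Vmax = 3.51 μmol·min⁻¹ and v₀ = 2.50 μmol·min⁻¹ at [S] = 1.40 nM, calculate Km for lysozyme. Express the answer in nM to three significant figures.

0.566 nM

From v = Vmax[S]/(Km+[S]), Km = [S](Vmax − v)/v.
Km = 1.40 × (3.51 − 2.50) / 2.50 = 1.414/2.50 = 0.566 nM.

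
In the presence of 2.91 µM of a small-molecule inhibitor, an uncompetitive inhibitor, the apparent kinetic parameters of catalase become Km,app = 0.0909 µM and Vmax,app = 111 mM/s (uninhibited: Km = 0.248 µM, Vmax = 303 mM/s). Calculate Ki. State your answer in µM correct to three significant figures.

Uncompetitive: Vmax,app = Vmax/α (and Km,app = Km/α) with α = 1 + [I]/Ki.
α = Vmax/Vmax,app = 303/111 = 2.730.
Ki = [I]/(α − 1) = 2.91/1.730 = 1.68 µM.

1.68 µM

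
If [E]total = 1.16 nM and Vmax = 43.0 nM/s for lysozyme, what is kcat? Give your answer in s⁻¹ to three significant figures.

kcat = Vmax/[E]total = 43.0 nM/s / 1.16 nM = 37.1 s⁻¹.

37.1 s⁻¹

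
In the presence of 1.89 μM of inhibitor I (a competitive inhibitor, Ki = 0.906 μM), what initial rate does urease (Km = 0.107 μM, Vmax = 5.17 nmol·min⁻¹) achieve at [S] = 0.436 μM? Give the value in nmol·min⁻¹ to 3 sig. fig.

2.94 nmol·min⁻¹

With α = 1 + [I]/Ki = 1 + 1.89/0.906 = 3.086, the competitive rate law is v = Vmax[S] / (αKm + [S]).
v = 5.17×0.436 / (3.086×0.107 + 0.436) = 2.254/0.7662 = 2.94 nmol·min⁻¹.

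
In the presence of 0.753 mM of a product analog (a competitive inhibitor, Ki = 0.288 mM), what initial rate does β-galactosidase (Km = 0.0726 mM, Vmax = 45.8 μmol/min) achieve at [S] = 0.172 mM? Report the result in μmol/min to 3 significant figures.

α = 1 + [I]/Ki = 1 + 0.753/0.288 = 3.615.
For a competitive inhibitor, Vmax is unchanged and the apparent Km becomes α·Km: Km,app = 0.262 mM, Vmax,app = 45.8 μmol/min.
v = Vmax,app·[S]/(Km,app + [S]) = 45.8 × 0.172/(0.262 + 0.172) = 18.1 μmol/min.

18.1 μmol/min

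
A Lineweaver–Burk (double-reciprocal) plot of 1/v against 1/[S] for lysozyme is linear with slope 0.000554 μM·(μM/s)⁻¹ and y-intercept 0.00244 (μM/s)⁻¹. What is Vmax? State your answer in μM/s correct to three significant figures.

The y-intercept of a Lineweaver–Burk plot equals 1/Vmax, so Vmax = 1/0.00244 = 410 μM/s.

410 μM/s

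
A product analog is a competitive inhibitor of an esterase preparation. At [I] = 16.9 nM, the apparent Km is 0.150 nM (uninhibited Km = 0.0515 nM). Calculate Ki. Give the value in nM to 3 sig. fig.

8.84 nM

Competitive: Km,app = α·Km with α = 1 + [I]/Ki.
α = Km,app/Km = 0.150/0.0515 = 2.913.
Ki = [I]/(α − 1) = 16.9/1.913 = 8.84 nM.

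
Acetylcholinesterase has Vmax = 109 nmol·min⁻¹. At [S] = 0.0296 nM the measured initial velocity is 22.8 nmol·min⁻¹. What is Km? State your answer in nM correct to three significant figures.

v/Vmax = 22.8/109 = 0.2092 = [S]/(Km+[S]).
So Km + [S] = [S]/0.2092 = 0.1415 nM, giving Km = 0.1415 − 0.0296 = 0.112 nM.

0.112 nM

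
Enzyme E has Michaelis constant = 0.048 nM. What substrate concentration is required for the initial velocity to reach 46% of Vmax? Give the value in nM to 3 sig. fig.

0.0409 nM

v/Vmax = [S]/(Km+[S]) = 0.46, so [S] = Km·0.46/(1 − 0.46) = 0.048 × 0.8519.
[S] = 0.0409 nM.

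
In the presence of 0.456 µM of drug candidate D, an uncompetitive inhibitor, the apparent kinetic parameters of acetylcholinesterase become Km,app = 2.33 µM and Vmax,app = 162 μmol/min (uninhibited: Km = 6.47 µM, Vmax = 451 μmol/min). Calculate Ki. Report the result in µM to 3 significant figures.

Uncompetitive: Vmax,app = Vmax/α (and Km,app = Km/α) with α = 1 + [I]/Ki.
α = Vmax/Vmax,app = 451/162 = 2.784.
Ki = [I]/(α − 1) = 0.456/1.784 = 0.256 µM.

0.256 µM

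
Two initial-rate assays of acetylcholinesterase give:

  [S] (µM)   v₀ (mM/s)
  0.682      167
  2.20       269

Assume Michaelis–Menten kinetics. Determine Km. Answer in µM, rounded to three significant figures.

In reciprocal form, 1/v = (Km/Vmax)·(1/[S]) + 1/Vmax. The two points give (1/[S], 1/v) = (1.466, 0.005988) and (0.4545, 0.003717).
Slope = (0.005988 − 0.003717)/(1.466 − 0.4545) = 0.002244; intercept = 0.005988 − 0.002244×1.466 = 0.002697.
Vmax = 1/intercept = 371 mM/s; Km = slope × Vmax = 0.002244 × 371 = 0.832 µM.

0.832 µM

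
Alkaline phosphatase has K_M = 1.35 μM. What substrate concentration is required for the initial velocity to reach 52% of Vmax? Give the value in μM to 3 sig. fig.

v/Vmax = [S]/(Km+[S]) = 0.52, so [S] = Km·0.52/(1 − 0.52) = 1.35 × 1.083.
[S] = 1.46 μM.

1.46 μM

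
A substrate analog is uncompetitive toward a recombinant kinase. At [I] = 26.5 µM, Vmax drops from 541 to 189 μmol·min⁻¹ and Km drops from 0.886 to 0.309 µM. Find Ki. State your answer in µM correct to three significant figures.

Uncompetitive: Vmax,app = Vmax/α (and Km,app = Km/α) with α = 1 + [I]/Ki.
α = Vmax/Vmax,app = 541/189 = 2.862.
Ki = [I]/(α − 1) = 26.5/1.862 = 14.2 µM.

14.2 µM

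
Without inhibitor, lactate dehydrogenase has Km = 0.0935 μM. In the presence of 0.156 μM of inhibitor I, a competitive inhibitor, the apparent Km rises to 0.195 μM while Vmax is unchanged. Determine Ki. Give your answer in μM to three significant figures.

0.144 μM

Competitive: Km,app = α·Km with α = 1 + [I]/Ki.
α = Km,app/Km = 0.195/0.0935 = 2.086.
Ki = [I]/(α − 1) = 0.156/1.086 = 0.144 μM.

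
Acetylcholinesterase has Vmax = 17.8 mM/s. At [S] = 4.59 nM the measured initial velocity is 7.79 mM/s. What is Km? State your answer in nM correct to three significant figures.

From v = Vmax[S]/(Km+[S]), Km = [S](Vmax − v)/v.
Km = 4.59 × (17.8 − 7.79) / 7.79 = 45.95/7.79 = 5.90 nM.

5.90 nM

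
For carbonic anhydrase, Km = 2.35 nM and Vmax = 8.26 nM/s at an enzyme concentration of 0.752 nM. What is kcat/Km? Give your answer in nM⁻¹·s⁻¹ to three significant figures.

kcat = Vmax/[E]total = 8.26/0.752 = 11.0 s⁻¹.
kcat/Km = 11.0/2.35 = 4.67 nM⁻¹·s⁻¹.

4.67 nM⁻¹·s⁻¹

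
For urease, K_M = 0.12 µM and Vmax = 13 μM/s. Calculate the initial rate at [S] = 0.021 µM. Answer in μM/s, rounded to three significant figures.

[S]/(Km+[S]) = 0.021/0.1410 = 0.1489, the fractional saturation.
v = 0.1489 × Vmax = 0.1489 × 13 = 1.94 μM/s.

1.94 μM/s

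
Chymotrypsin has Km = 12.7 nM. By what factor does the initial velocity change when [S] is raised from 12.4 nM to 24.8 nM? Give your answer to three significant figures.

Since Vmax cancels, v₂/v₁ = [S]₂(Km+[S]₁) / [S]₁(Km+[S]₂).
= 24.8×(12.7+12.4) / (12.4×(12.7+24.8)) = 622.5/465.0 = 1.34.

1.34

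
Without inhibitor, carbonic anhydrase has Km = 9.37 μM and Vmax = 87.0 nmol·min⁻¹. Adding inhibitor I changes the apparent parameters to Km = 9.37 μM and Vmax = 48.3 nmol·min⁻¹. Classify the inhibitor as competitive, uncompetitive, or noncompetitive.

Vmax decreases (87.0 → 48.3 nmol·min⁻¹) while Km is unchanged — pure noncompetitive inhibition.

noncompetitive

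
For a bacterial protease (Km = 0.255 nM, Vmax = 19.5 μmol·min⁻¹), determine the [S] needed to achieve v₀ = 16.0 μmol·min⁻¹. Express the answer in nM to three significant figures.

The required fractional saturation is v/Vmax = 16.0/19.5 = 0.8205.
Then [S]/(Km+[S]) = 0.8205 ⇒ [S] = 0.255 × 0.8205/(1 − 0.8205) = 1.17 nM.

1.17 nM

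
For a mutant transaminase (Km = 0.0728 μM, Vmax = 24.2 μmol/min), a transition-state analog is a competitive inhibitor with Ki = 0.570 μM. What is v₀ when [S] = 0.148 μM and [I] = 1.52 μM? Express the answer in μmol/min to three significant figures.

8.63 μmol/min

α = 1 + [I]/Ki = 1 + 1.52/0.570 = 3.667.
For a competitive inhibitor, Vmax is unchanged and the apparent Km becomes α·Km: Km,app = 0.267 μM, Vmax,app = 24.2 μmol/min.
v = Vmax,app·[S]/(Km,app + [S]) = 24.2 × 0.148/(0.267 + 0.148) = 8.63 μmol/min.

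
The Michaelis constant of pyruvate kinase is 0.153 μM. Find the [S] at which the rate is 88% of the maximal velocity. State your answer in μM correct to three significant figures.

v/Vmax = [S]/(Km+[S]) = 0.88, so [S] = Km·0.88/(1 − 0.88) = 0.153 × 7.333.
[S] = 1.12 μM.

1.12 μM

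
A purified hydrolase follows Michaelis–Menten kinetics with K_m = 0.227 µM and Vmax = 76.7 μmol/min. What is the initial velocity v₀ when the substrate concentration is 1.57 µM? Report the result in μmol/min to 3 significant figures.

67.0 μmol/min

[S]/(Km+[S]) = 1.57/1.797 = 0.8737, the fractional saturation.
v = 0.8737 × Vmax = 0.8737 × 76.7 = 67.0 μmol/min.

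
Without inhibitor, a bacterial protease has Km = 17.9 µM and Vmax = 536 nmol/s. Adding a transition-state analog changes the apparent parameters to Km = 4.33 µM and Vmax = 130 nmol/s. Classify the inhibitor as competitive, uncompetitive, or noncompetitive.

uncompetitive

Both Km and Vmax decrease by the same factor (~4.13-fold) — characteristic of uncompetitive inhibition.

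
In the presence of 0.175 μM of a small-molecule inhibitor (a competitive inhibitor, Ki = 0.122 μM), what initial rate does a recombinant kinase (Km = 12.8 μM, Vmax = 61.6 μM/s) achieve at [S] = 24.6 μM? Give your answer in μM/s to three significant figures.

With α = 1 + [I]/Ki = 1 + 0.175/0.122 = 2.434, the competitive rate law is v = Vmax[S] / (αKm + [S]).
v = 61.6×24.6 / (2.434×12.8 + 24.6) = 1515/55.76 = 27.2 μM/s.

27.2 μM/s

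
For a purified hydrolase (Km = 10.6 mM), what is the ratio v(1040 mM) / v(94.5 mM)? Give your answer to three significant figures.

1.10

The fractional saturations are [S]/(Km+[S]) = 94.5/105.1 = 0.8991 and 1040/1051 = 0.9899.
v₂/v₁ is just their ratio: 0.9899/0.8991 = 1.10.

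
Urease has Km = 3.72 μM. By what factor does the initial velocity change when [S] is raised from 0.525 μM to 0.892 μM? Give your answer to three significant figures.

The fractional saturations are [S]/(Km+[S]) = 0.525/4.245 = 0.1237 and 0.892/4.612 = 0.1934.
v₂/v₁ is just their ratio: 0.1934/0.1237 = 1.56.

1.56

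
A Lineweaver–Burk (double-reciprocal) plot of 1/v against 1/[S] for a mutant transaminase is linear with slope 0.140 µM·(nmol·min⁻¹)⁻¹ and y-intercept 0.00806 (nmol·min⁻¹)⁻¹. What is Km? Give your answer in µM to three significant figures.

y-intercept = 1/Vmax ⇒ Vmax = 124 nmol·min⁻¹; slope = Km/Vmax ⇒ Km = slope × Vmax.
Km = 0.140 × 124 = 17.4 µM.

17.4 µM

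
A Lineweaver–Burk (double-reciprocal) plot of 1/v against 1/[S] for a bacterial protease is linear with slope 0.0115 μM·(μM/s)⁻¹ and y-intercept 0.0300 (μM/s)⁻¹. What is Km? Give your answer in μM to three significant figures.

y-intercept = 1/Vmax ⇒ Vmax = 33.3 μM/s; slope = Km/Vmax ⇒ Km = slope × Vmax.
Km = 0.0115 × 33.3 = 0.383 μM.

0.383 μM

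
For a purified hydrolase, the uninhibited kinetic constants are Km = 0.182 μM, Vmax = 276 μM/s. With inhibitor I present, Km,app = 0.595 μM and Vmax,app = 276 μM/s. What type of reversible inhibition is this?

Km increases (0.182 → 0.595 μM) while Vmax is unchanged — the hallmark of competitive inhibition.

competitive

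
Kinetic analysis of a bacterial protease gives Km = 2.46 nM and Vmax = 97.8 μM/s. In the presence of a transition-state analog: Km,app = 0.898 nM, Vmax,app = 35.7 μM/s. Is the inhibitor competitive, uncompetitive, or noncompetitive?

Both Km and Vmax decrease by the same factor (~2.74-fold) — characteristic of uncompetitive inhibition.

uncompetitive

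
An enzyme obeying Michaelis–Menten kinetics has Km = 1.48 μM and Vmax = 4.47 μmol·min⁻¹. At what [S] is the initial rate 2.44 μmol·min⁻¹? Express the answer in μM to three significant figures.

The required fractional saturation is v/Vmax = 2.44/4.47 = 0.5459.
Then [S]/(Km+[S]) = 0.5459 ⇒ [S] = 1.48 × 0.5459/(1 − 0.5459) = 1.78 μM.

1.78 μM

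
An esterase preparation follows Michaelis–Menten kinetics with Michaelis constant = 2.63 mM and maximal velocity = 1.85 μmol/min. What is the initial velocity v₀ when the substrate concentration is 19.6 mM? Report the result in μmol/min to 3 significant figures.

1.63 μmol/min

v = Vmax·[S]/(Km + [S]) = 1.85 × 19.6 / (2.63 + 19.6)
  = 36.26 / 22.23 = 1.63 μmol/min.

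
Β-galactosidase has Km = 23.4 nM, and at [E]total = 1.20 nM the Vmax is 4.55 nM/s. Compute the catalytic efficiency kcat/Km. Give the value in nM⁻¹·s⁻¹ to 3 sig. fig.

0.162 nM⁻¹·s⁻¹

kcat = Vmax/[E]total = 4.55/1.20 = 3.79 s⁻¹.
kcat/Km = 3.79/23.4 = 0.162 nM⁻¹·s⁻¹.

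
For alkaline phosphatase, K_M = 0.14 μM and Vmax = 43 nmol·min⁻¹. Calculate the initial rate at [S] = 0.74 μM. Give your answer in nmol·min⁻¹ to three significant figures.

v = Vmax·[S]/(Km + [S]) = 43 × 0.74 / (0.14 + 0.74)
  = 31.82 / 0.8800 = 36.2 nmol·min⁻¹.

36.2 nmol·min⁻¹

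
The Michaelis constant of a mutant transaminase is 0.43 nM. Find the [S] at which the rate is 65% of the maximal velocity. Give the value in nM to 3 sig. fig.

v/Vmax = [S]/(Km+[S]) = 0.65, so [S] = Km·0.65/(1 − 0.65) = 0.43 × 1.857.
[S] = 0.799 nM.

0.799 nM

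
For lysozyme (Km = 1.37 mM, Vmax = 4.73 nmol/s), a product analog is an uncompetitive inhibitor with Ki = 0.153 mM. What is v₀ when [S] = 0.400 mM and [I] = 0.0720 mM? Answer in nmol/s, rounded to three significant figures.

0.966 nmol/s

With α = 1 + [I]/Ki = 1 + 0.0720/0.153 = 1.471, the uncompetitive rate law is v = (Vmax/α)·[S] / (Km/α + [S]).
v = (4.73/1.471)×0.400 / (1.37/1.471 + 0.400) = 1.287/1.332 = 0.966 nmol/s.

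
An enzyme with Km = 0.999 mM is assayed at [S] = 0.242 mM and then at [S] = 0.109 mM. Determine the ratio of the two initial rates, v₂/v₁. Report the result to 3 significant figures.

0.504

The fractional saturations are [S]/(Km+[S]) = 0.242/1.241 = 0.1950 and 0.109/1.108 = 0.09838.
v₂/v₁ is just their ratio: 0.09838/0.1950 = 0.504.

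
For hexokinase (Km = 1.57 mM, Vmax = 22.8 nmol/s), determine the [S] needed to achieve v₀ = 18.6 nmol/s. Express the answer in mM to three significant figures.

The required fractional saturation is v/Vmax = 18.6/22.8 = 0.8158.
Then [S]/(Km+[S]) = 0.8158 ⇒ [S] = 1.57 × 0.8158/(1 − 0.8158) = 6.95 mM.

6.95 mM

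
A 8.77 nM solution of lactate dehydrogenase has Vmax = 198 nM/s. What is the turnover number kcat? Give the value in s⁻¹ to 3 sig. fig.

kcat = Vmax/[E]total = 198 nM/s / 8.77 nM = 22.6 s⁻¹.

22.6 s⁻¹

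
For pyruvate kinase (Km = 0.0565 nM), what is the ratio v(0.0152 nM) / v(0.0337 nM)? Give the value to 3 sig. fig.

Since Vmax cancels, v₂/v₁ = [S]₂(Km+[S]₁) / [S]₁(Km+[S]₂).
= 0.0152×(0.0565+0.0337) / (0.0337×(0.0565+0.0152)) = 0.001371/0.002416 = 0.567.

0.567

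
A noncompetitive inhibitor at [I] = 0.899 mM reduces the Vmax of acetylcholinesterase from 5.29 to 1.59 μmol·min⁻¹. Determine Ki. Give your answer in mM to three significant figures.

Noncompetitive: Vmax,app = Vmax/α with α = 1 + [I]/Ki.
α = Vmax/Vmax,app = 5.29/1.59 = 3.327.
Since α = 1 + [I]/Ki, [I]/Ki = 3.327 − 1 = 2.327 and Ki = 0.899/2.327 = 0.386 mM.

0.386 mM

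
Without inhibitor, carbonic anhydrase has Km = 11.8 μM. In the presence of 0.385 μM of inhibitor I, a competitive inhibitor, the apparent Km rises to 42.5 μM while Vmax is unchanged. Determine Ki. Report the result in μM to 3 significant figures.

Competitive: Km,app = α·Km with α = 1 + [I]/Ki.
α = Km,app/Km = 42.5/11.8 = 3.602.
Since α = 1 + [I]/Ki, [I]/Ki = 3.602 − 1 = 2.602 and Ki = 0.385/2.602 = 0.148 μM.

0.148 μM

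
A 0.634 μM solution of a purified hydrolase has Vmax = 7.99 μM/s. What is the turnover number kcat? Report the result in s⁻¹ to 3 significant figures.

12.6 s⁻¹

kcat = Vmax/[E]total = 7.99 μM/s / 0.634 μM = 12.6 s⁻¹.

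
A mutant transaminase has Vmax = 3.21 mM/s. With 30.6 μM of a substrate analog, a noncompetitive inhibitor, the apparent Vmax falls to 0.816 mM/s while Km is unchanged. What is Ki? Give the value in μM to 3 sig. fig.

10.4 μM

Noncompetitive: Vmax,app = Vmax/α with α = 1 + [I]/Ki.
α = Vmax/Vmax,app = 3.21/0.816 = 3.934.
Ki = [I]/(α − 1) = 30.6/2.934 = 10.4 μM.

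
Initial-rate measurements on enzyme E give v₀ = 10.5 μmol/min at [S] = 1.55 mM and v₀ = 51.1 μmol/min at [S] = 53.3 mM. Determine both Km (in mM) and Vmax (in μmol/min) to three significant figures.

In reciprocal form, 1/v = (Km/Vmax)·(1/[S]) + 1/Vmax. The two points give (1/[S], 1/v) = (0.6452, 0.09524) and (0.01876, 0.01957).
Slope = (0.09524 − 0.01957)/(0.6452 − 0.01876) = 0.1208; intercept = 0.09524 − 0.1208×0.6452 = 0.01730.
Vmax = 1/intercept = 57.8 μmol/min; Km = slope × Vmax = 0.1208 × 57.8 = 6.98 mM.

Km = 6.98 mM; Vmax = 57.8 μmol/min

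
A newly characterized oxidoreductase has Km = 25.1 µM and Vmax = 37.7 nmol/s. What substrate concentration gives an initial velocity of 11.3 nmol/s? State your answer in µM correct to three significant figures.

The required fractional saturation is v/Vmax = 11.3/37.7 = 0.2997.
Then [S]/(Km+[S]) = 0.2997 ⇒ [S] = 25.1 × 0.2997/(1 − 0.2997) = 10.7 µM.

10.7 µM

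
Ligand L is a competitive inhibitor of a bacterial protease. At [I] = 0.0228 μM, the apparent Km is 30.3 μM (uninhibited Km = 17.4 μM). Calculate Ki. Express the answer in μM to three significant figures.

Competitive: Km,app = α·Km with α = 1 + [I]/Ki.
α = Km,app/Km = 30.3/17.4 = 1.741.
Since α = 1 + [I]/Ki, [I]/Ki = 1.741 − 1 = 0.7414 and Ki = 0.0228/0.7414 = 0.0308 μM.

0.0308 μM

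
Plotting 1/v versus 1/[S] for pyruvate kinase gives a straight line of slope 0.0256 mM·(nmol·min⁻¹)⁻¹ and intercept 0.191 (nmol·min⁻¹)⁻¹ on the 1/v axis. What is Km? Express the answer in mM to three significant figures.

0.134 mM

y-intercept = 1/Vmax ⇒ Vmax = 5.24 nmol·min⁻¹; slope = Km/Vmax ⇒ Km = slope × Vmax.
Km = 0.0256 × 5.24 = 0.134 mM.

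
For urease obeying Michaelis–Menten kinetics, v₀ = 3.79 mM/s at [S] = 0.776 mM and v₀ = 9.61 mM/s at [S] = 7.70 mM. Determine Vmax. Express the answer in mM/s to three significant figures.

In reciprocal form, 1/v = (Km/Vmax)·(1/[S]) + 1/Vmax. The two points give (1/[S], 1/v) = (1.289, 0.2639) and (0.1299, 0.1041).
Slope = (0.2639 − 0.1041)/(1.289 − 0.1299) = 0.1379; intercept = 0.2639 − 0.1379×1.289 = 0.08615.
Vmax = 1/intercept = 11.6 mM/s; Km = slope × Vmax = 0.1379 × 11.6 = 1.60 mM.

11.6 mM/s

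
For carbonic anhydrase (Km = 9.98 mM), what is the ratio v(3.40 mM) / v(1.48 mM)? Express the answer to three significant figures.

The fractional saturations are [S]/(Km+[S]) = 1.48/11.46 = 0.1291 and 3.40/13.38 = 0.2541.
v₂/v₁ is just their ratio: 0.2541/0.1291 = 1.97.

1.97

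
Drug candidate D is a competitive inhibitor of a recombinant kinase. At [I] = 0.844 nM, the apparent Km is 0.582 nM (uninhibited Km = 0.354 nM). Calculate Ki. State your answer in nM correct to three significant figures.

1.31 nM

Competitive: Km,app = α·Km with α = 1 + [I]/Ki.
α = Km,app/Km = 0.582/0.354 = 1.644.
Ki = [I]/(α − 1) = 0.844/0.6441 = 1.31 nM.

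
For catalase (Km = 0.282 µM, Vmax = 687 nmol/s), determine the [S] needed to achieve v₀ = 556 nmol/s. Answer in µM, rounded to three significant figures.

1.20 µM

The required fractional saturation is v/Vmax = 556/687 = 0.8093.
Then [S]/(Km+[S]) = 0.8093 ⇒ [S] = 0.282 × 0.8093/(1 − 0.8093) = 1.20 µM.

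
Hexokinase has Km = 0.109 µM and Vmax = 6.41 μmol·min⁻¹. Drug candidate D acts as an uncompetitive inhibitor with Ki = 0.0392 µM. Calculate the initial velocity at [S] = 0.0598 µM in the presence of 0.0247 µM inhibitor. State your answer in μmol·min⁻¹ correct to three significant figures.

1.86 μmol·min⁻¹

α = 1 + [I]/Ki = 1 + 0.0247/0.0392 = 1.630.
For an uncompetitive inhibitor, both parameters are divided by α, giving Vmax/α and Km/α: Km,app = 0.0669 µM, Vmax,app = 3.93 μmol·min⁻¹.
v = Vmax,app·[S]/(Km,app + [S]) = 3.93 × 0.0598/(0.0669 + 0.0598) = 1.86 μmol·min⁻¹.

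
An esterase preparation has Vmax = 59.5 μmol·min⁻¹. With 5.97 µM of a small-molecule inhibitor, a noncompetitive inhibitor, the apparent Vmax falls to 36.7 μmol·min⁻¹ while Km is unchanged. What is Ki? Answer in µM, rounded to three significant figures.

9.61 µM

Noncompetitive: Vmax,app = Vmax/α with α = 1 + [I]/Ki.
α = Vmax/Vmax,app = 59.5/36.7 = 1.621.
Ki = [I]/(α − 1) = 5.97/0.6213 = 9.61 µM.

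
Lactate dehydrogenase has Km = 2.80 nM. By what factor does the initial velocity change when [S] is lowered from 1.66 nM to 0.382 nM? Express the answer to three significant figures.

0.323

Since Vmax cancels, v₂/v₁ = [S]₂(Km+[S]₁) / [S]₁(Km+[S]₂).
= 0.382×(2.80+1.66) / (1.66×(2.80+0.382)) = 1.704/5.282 = 0.323.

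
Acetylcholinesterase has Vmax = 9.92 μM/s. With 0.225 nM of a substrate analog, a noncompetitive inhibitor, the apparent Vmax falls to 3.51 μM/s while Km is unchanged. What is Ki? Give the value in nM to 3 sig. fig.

Noncompetitive: Vmax,app = Vmax/α with α = 1 + [I]/Ki.
α = Vmax/Vmax,app = 9.92/3.51 = 2.826.
Since α = 1 + [I]/Ki, [I]/Ki = 2.826 − 1 = 1.826 and Ki = 0.225/1.826 = 0.123 nM.

0.123 nM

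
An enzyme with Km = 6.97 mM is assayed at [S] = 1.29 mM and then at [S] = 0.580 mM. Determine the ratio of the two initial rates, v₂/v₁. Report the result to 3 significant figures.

0.492

The fractional saturations are [S]/(Km+[S]) = 1.29/8.260 = 0.1562 and 0.580/7.550 = 0.07682.
v₂/v₁ is just their ratio: 0.07682/0.1562 = 0.492.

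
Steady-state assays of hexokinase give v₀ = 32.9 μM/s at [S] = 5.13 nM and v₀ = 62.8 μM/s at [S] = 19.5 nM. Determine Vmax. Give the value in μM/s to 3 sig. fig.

In reciprocal form, 1/v = (Km/Vmax)·(1/[S]) + 1/Vmax. The two points give (1/[S], 1/v) = (0.1949, 0.03040) and (0.05128, 0.01592).
Slope = (0.03040 − 0.01592)/(0.1949 − 0.05128) = 0.1007; intercept = 0.03040 − 0.1007×0.1949 = 0.01076.
Vmax = 1/intercept = 93.0 μM/s; Km = slope × Vmax = 0.1007 × 93.0 = 9.36 nM.

93.0 μM/s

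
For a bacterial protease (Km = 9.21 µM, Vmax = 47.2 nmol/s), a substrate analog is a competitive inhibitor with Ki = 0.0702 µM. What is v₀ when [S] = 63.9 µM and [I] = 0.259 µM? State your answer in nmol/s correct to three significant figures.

28.2 nmol/s

α = 1 + [I]/Ki = 1 + 0.259/0.0702 = 4.689.
For a competitive inhibitor, Vmax is unchanged and the apparent Km becomes α·Km: Km,app = 43.2 µM, Vmax,app = 47.2 nmol/s.
v = Vmax,app·[S]/(Km,app + [S]) = 47.2 × 63.9/(43.2 + 63.9) = 28.2 nmol/s.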